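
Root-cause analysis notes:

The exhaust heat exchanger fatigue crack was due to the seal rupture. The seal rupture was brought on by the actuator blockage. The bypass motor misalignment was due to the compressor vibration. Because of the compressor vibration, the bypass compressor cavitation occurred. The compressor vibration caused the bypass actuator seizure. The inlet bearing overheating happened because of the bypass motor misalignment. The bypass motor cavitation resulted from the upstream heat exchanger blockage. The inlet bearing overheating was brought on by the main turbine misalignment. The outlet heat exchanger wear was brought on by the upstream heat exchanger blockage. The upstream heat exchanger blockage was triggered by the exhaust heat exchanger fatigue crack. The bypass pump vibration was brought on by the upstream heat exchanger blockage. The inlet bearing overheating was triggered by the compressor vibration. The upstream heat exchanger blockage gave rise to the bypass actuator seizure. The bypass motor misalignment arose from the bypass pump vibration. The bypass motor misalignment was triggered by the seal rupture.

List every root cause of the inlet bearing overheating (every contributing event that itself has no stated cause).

Tracing upstream from the inlet bearing overheating: the inlet bearing overheating ← the bypass motor misalignment ← the seal rupture ← the actuator blockage.
A separate upstream branch: the inlet bearing overheating ← the compressor vibration.
A separate upstream branch: the inlet bearing overheating ← the main turbine misalignment.
Each of those chain origins has no stated cause.

the actuator blockage, the compressor vibration, the main turbine misalignment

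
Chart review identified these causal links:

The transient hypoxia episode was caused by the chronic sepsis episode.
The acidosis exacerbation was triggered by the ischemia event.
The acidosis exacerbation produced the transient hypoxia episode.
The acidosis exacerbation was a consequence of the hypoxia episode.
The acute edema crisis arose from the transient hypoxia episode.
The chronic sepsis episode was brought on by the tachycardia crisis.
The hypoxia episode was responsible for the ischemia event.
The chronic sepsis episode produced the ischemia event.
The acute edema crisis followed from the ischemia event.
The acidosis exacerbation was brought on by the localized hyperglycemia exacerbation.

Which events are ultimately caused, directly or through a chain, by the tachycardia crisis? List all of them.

Direct effects: the chronic sepsis episode.
2 steps out: the ischemia event, the transient hypoxia episode.
3 steps out: the acidosis exacerbation, the acute edema crisis.
Not reachable from it: the localized hyperglycemia exacerbation, the hypoxia episode.

the acidosis exacerbation, the acute edema crisis, the chronic sepsis episode, the ischemia event, the transient hypoxia episode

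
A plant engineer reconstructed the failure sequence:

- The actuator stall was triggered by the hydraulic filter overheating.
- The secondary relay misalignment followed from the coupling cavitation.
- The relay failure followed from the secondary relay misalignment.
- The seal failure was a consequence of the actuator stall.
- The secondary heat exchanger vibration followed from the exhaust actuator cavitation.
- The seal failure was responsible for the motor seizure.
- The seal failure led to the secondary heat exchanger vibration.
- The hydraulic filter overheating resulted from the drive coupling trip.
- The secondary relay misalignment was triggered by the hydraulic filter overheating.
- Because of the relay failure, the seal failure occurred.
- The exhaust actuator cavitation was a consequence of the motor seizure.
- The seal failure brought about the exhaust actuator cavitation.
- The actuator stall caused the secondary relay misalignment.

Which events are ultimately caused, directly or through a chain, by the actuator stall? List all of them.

Direct effects: the secondary relay misalignment, the seal failure.
2 steps out: the relay failure, the motor seizure, the exhaust actuator cavitation, the secondary heat exchanger vibration.
Not reachable from it: the drive coupling trip, the hydraulic filter overheating, the coupling cavitation.

the exhaust actuator cavitation, the motor seizure, the relay failure, the seal failure, the secondary heat exchanger vibration, the secondary relay misalignment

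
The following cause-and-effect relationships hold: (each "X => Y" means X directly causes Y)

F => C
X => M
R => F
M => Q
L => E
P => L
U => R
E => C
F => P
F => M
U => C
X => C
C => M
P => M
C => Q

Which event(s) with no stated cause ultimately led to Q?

Tracing upstream from Q: Q ← C ← U.
A separate upstream branch: Q ← C ← X.
Each of those chain origins has no stated cause.

U, X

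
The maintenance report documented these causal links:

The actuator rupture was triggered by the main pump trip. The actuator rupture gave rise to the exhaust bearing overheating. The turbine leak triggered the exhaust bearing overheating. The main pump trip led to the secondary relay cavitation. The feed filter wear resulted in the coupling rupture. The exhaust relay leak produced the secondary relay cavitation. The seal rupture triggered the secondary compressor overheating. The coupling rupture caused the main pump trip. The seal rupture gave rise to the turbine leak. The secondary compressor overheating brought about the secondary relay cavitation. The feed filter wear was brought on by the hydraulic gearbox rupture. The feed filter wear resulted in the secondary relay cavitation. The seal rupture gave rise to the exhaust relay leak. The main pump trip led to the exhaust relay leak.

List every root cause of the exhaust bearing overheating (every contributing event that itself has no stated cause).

Tracing upstream from the exhaust bearing overheating: the exhaust bearing overheating ← the turbine leak ← the seal rupture.
A separate upstream branch: the exhaust bearing overheating ← the actuator rupture ← the main pump trip ← the coupling rupture ← the feed filter wear ← the hydraulic gearbox rupture.
Each of those chain origins has no stated cause.

the hydraulic gearbox rupture, the seal rupture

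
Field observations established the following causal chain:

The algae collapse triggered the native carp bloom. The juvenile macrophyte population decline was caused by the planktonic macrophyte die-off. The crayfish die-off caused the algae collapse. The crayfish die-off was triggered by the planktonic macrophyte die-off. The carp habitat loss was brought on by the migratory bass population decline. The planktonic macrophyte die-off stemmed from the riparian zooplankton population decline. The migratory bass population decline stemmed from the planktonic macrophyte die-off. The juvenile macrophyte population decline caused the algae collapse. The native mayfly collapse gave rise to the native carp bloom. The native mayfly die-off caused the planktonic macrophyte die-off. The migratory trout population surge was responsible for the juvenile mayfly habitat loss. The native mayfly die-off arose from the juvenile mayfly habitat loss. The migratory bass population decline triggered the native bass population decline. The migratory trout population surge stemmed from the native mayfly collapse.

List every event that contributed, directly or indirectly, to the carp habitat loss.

Immediate cause of the carp habitat loss: the migratory bass population decline.
Further upstream: the riparian zooplankton population decline, the native mayfly collapse, the migratory trout population surge, the juvenile mayfly habitat loss, the native mayfly die-off, the planktonic macrophyte die-off.

the juvenile mayfly habitat loss, the migratory bass population decline, the migratory trout population surge, the native mayfly collapse, the native mayfly die-off, the planktonic macrophyte die-off, the riparian zooplankton population decline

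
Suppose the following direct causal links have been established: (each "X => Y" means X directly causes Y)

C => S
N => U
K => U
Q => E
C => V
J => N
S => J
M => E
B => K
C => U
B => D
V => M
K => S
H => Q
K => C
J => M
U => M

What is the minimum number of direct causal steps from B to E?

4

Shortest chain: B → K → U → M → E.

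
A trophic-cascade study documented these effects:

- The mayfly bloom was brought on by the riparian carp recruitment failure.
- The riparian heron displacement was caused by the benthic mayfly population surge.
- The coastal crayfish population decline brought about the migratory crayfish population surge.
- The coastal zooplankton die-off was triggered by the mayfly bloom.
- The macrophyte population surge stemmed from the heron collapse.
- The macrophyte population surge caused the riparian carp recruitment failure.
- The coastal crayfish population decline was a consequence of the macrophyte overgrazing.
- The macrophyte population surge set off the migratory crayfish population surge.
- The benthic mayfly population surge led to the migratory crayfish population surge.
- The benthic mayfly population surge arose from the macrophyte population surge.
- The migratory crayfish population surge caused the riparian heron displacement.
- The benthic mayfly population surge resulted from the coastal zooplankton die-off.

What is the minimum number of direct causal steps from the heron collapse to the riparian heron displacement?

3

Shortest chain: the heron collapse → the macrophyte population surge → the benthic mayfly population surge → the riparian heron displacement.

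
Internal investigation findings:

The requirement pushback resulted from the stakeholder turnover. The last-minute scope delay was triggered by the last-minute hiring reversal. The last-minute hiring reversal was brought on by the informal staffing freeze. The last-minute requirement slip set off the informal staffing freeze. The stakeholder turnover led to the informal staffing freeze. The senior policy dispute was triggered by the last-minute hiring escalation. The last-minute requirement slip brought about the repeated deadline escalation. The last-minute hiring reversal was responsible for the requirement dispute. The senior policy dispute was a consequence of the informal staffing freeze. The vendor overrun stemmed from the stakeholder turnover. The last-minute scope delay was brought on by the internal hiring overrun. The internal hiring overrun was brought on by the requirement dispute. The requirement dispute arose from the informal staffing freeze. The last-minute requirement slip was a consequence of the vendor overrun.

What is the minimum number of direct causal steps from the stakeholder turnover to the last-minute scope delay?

Shortest chain: the stakeholder turnover → the informal staffing freeze → the last-minute hiring reversal → the last-minute scope delay.

3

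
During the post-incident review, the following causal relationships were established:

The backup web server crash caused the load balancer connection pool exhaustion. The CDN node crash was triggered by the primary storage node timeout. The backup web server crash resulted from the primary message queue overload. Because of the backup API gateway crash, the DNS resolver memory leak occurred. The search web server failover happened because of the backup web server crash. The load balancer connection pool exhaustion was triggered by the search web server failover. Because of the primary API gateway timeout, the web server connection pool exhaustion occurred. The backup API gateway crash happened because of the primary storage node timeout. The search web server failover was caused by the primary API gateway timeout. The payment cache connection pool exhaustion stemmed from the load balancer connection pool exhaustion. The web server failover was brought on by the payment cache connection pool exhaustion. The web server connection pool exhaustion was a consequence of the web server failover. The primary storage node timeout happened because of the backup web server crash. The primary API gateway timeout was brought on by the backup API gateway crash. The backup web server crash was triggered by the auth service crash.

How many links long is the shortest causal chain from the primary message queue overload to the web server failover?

Shortest chain: the primary message queue overload → the backup web server crash → the load balancer connection pool exhaustion → the payment cache connection pool exhaustion → the web server failover.

4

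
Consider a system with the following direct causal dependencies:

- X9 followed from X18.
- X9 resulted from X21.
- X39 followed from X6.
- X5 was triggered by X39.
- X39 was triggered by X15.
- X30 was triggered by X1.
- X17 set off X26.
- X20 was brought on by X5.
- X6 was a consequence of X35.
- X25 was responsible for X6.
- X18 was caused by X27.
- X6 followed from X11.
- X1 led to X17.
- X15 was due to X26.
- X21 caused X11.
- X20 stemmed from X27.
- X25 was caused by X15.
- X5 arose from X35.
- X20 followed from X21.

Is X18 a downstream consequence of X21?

No

X21 leads to X11, X6, X39, X5, X20, X9; X18 is not among them.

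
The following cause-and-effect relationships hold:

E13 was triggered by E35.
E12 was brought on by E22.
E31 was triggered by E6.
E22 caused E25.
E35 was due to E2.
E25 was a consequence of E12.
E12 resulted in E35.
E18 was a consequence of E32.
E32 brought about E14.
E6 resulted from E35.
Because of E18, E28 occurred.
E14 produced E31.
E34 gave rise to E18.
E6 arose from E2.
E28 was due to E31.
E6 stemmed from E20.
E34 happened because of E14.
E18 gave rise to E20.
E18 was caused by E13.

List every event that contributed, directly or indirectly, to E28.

E12, E13, E14, E18, E2, E20, E22, E31, E32, E34, E35, E6

Immediate causes of E28: E18, E31.
Further upstream: E22, E12, E2, E35, E32, E13, E14, E34, E20, E6.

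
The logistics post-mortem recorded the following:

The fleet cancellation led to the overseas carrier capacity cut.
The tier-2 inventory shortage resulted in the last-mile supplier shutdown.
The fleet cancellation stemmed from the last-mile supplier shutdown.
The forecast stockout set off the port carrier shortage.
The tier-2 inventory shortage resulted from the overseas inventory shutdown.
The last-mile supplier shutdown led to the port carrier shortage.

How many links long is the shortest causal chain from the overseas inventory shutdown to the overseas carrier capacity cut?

4

Shortest chain: the overseas inventory shutdown → the tier-2 inventory shortage → the last-mile supplier shutdown → the fleet cancellation → the overseas carrier capacity cut.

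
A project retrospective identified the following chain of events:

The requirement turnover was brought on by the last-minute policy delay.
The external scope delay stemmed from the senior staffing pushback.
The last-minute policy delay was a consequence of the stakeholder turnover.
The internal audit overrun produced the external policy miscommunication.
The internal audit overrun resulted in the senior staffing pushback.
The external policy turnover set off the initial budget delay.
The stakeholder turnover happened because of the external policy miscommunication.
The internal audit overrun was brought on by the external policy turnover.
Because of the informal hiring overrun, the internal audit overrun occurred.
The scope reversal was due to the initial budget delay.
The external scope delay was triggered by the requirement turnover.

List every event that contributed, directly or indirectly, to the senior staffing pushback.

Immediate cause of the senior staffing pushback: the internal audit overrun.
Further upstream: the external policy turnover, the informal hiring overrun.

the external policy turnover, the informal hiring overrun, the internal audit overrun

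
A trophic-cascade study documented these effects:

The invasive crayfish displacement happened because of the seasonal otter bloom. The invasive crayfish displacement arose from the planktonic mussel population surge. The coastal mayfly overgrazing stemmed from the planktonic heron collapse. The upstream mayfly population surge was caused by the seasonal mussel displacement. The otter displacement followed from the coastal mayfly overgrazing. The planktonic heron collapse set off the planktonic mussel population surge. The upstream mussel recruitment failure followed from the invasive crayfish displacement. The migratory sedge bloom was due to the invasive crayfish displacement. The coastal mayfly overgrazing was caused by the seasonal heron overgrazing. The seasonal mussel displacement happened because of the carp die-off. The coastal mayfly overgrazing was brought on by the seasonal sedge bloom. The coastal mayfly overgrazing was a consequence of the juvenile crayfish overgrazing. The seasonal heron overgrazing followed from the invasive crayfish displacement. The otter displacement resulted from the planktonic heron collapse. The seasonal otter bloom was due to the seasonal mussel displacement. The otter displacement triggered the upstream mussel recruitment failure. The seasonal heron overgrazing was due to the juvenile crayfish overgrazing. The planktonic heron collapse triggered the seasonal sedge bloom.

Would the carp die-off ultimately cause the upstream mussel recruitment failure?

There is a causal chain: the carp die-off → the seasonal mussel displacement → the seasonal otter bloom → the invasive crayfish displacement → the upstream mussel recruitment failure.

Yes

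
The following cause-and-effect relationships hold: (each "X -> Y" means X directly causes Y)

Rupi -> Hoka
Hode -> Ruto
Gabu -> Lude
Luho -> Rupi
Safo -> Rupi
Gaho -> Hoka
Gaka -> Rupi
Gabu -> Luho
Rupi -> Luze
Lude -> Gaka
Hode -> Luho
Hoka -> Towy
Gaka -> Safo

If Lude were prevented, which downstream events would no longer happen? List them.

Downstream of Lude: Gaka, Safo, Rupi, Hoka, Towy, Luze.
Of those, still caused via another path: Rupi, Hoka, Towy, Luze.
The remainder have no surviving cause.

Gaka, Safo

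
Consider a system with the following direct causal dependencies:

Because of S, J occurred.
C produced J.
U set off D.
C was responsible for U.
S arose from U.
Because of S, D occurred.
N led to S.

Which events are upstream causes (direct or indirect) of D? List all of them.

C, N, S, U

Immediate causes of D: U, S.
Further upstream: C, N.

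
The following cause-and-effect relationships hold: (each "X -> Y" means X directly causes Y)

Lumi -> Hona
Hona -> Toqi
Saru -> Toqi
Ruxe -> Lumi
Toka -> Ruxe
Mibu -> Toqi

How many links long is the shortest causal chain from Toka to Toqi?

Shortest chain: Toka → Ruxe → Lumi → Hona → Toqi.

4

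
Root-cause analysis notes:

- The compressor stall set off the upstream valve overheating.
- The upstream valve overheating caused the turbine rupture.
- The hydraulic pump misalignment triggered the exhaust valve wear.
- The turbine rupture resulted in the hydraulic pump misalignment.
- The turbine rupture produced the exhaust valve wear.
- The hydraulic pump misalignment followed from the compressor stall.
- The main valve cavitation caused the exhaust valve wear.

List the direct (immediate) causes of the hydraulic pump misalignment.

Upstream contributors include the upstream valve overheating, but only the compressor stall, the turbine rupture feed directly into the hydraulic pump misalignment.

the compressor stall, the turbine rupture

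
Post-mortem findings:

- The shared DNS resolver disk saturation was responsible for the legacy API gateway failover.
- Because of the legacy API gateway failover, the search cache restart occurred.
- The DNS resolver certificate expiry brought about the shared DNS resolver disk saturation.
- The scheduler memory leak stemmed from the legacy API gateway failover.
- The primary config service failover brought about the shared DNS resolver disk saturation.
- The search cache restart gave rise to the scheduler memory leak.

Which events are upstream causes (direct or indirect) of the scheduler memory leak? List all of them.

Immediate causes of the scheduler memory leak: the legacy API gateway failover, the search cache restart.
Further upstream: the DNS resolver certificate expiry, the shared DNS resolver disk saturation, the primary config service failover.

the DNS resolver certificate expiry, the legacy API gateway failover, the primary config service failover, the search cache restart, the shared DNS resolver disk saturation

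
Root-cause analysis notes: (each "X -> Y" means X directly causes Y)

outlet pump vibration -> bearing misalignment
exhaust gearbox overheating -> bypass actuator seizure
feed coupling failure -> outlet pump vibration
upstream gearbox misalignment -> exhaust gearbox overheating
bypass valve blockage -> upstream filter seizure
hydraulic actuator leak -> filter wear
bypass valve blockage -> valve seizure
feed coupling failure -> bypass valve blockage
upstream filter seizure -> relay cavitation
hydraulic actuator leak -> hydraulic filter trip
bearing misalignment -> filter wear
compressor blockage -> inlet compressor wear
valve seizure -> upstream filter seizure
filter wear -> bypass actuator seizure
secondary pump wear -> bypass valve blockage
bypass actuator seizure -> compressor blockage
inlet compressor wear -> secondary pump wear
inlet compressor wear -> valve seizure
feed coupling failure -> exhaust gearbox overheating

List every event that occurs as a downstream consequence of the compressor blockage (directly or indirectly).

Direct effects: the inlet compressor wear.
2 steps out: the secondary pump wear, the valve seizure.
3 steps out: the bypass valve blockage, the upstream filter seizure.
4 steps out: the relay cavitation.
Not reachable from it: the feed coupling failure, the outlet pump vibration, the hydraulic actuator leak, the hydraulic filter trip, the bearing misalignment, the filter wear, the upstream gearbox misalignment, the exhaust gearbox overheating, the bypass actuator seizure.

the bypass valve blockage, the inlet compressor wear, the relay cavitation, the secondary pump wear, the upstream filter seizure, the valve seizure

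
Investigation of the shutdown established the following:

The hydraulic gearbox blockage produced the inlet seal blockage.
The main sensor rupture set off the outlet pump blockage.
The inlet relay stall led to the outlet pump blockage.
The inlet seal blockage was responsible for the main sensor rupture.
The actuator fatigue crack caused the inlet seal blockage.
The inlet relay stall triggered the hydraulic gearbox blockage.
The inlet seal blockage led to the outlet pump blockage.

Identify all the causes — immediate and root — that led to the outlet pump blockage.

Immediate causes of the outlet pump blockage: the inlet relay stall, the inlet seal blockage, the main sensor rupture.
Further upstream: the hydraulic gearbox blockage, the actuator fatigue crack.

the actuator fatigue crack, the hydraulic gearbox blockage, the inlet relay stall, the inlet seal blockage, the main sensor rupture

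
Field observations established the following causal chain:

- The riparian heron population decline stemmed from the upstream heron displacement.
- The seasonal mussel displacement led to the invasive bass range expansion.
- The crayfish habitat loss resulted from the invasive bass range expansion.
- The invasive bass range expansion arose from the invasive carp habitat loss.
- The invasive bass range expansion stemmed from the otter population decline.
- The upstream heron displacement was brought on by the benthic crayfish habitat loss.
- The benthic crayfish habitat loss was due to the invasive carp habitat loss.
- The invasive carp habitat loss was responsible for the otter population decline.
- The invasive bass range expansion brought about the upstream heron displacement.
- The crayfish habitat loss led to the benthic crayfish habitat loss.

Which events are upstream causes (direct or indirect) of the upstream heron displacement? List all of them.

Immediate causes of the upstream heron displacement: the invasive bass range expansion, the benthic crayfish habitat loss.
Further upstream: the invasive carp habitat loss, the otter population decline, the crayfish habitat loss, the seasonal mussel displacement.

the benthic crayfish habitat loss, the crayfish habitat loss, the invasive bass range expansion, the invasive carp habitat loss, the otter population decline, the seasonal mussel displacement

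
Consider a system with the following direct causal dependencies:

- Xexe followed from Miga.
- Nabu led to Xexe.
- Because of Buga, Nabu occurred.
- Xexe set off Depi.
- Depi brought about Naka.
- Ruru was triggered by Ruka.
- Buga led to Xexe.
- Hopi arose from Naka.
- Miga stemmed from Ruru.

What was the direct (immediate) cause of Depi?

Xexe

Upstream contributors include Buga, Ruka, Ruru, Miga, Nabu, but only Xexe feeds directly into Depi.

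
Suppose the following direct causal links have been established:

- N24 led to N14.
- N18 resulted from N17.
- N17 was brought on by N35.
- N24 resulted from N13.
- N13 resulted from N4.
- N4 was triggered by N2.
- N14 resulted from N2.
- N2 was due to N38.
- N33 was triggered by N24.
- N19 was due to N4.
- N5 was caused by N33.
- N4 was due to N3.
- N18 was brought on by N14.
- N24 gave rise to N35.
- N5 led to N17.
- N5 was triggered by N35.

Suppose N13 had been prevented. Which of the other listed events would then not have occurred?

Downstream of N13: N24, N33, N35, N14, N5, N17, N18.
Of those, still caused via another path: N14, N18.
The remainder have no surviving cause.

N17, N24, N33, N35, N5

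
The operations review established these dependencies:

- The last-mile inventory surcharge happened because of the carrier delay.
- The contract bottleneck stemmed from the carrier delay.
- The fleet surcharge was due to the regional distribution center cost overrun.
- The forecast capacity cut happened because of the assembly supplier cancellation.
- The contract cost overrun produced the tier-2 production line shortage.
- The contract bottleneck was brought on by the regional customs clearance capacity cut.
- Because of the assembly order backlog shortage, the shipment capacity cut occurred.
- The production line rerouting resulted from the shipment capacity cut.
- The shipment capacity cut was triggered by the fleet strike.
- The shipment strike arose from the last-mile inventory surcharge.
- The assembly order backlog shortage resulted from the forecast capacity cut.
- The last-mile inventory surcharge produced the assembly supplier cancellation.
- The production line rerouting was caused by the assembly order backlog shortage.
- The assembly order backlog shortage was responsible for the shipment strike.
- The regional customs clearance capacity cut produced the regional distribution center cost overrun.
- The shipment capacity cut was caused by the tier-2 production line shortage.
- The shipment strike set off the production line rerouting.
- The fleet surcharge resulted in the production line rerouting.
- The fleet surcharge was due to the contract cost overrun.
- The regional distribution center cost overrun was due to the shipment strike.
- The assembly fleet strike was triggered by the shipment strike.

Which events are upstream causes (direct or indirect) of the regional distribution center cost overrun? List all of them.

the assembly order backlog shortage, the assembly supplier cancellation, the carrier delay, the forecast capacity cut, the last-mile inventory surcharge, the regional customs clearance capacity cut, the shipment strike

Immediate causes of the regional distribution center cost overrun: the regional customs clearance capacity cut, the shipment strike.
Further upstream: the carrier delay, the last-mile inventory surcharge, the assembly supplier cancellation, the forecast capacity cut, the assembly order backlog shortage.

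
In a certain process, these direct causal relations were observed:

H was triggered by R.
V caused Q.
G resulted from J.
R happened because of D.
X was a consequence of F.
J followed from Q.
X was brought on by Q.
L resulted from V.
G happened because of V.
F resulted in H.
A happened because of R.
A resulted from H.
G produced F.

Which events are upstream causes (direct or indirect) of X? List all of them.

Immediate causes of X: Q, F.
Further upstream: V, J, G.

F, G, J, Q, V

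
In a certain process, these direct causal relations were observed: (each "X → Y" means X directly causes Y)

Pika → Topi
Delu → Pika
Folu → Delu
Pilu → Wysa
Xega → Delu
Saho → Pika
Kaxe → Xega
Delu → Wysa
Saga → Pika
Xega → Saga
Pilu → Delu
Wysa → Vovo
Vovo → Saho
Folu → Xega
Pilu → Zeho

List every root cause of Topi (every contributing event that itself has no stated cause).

Folu, Kaxe, Pilu

Tracing upstream from Topi: Topi ← Pika ← Delu ← Pilu.
A separate upstream branch: Topi ← Pika ← Saga ← Xega ← Kaxe.
A separate upstream branch: Topi ← Pika ← Delu ← Folu.
Each of those chain origins has no stated cause.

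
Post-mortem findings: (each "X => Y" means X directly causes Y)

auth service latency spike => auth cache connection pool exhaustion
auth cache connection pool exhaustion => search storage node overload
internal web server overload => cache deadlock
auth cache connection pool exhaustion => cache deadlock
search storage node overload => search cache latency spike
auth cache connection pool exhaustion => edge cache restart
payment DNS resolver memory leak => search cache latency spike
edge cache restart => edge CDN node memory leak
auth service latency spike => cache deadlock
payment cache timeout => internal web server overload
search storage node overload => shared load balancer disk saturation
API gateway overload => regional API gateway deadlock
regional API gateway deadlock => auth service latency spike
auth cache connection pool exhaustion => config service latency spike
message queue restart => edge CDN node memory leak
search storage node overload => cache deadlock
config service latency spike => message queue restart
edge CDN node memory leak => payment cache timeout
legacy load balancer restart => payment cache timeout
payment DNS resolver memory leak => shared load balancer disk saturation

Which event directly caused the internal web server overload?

the payment cache timeout

Upstream contributors include the API gateway overload, the regional API gateway deadlock, the auth service latency spike, the auth cache connection pool exhaustion, the legacy load balancer restart, the edge cache restart, the config service latency spike, the message queue restart, the edge CDN node memory leak, but only the payment cache timeout feeds directly into the internal web server overload.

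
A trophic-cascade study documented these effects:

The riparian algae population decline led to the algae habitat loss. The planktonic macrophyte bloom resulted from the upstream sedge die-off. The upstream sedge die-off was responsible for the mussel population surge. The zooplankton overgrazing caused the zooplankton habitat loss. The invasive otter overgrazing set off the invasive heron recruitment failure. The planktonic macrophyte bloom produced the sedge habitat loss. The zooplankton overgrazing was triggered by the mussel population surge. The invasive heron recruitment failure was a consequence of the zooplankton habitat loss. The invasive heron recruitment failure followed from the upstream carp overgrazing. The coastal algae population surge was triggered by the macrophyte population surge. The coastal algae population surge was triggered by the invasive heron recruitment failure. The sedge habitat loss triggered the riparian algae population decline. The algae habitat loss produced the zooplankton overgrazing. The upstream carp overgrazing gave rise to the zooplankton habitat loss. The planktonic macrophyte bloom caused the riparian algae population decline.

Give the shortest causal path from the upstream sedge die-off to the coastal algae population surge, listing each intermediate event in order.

the upstream sedge die-off → the mussel population surge → the zooplankton overgrazing → the zooplankton habitat loss → the invasive heron recruitment failure → the coastal algae population surge

the upstream sedge die-off → the mussel population surge
the mussel population surge → the zooplankton overgrazing
the zooplankton overgrazing → the zooplankton habitat loss
the zooplankton habitat loss → the invasive heron recruitment failure
the invasive heron recruitment failure → the coastal algae population surge
Length: 5 steps.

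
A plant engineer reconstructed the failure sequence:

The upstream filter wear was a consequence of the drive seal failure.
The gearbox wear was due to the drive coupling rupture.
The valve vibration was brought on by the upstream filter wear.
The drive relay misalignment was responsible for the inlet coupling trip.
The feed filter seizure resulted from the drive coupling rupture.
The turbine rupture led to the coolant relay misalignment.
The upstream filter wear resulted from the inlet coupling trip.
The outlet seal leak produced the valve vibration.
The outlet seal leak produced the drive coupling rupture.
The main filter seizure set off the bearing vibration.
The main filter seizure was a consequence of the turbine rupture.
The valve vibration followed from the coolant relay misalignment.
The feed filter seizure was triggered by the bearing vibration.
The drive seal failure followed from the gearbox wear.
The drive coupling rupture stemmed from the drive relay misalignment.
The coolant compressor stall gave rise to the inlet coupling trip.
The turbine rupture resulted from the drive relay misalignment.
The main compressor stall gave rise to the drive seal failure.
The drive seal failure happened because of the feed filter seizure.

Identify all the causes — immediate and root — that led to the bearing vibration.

Immediate cause of the bearing vibration: the main filter seizure.
Further upstream: the drive relay misalignment, the turbine rupture.

the drive relay misalignment, the main filter seizure, the turbine rupture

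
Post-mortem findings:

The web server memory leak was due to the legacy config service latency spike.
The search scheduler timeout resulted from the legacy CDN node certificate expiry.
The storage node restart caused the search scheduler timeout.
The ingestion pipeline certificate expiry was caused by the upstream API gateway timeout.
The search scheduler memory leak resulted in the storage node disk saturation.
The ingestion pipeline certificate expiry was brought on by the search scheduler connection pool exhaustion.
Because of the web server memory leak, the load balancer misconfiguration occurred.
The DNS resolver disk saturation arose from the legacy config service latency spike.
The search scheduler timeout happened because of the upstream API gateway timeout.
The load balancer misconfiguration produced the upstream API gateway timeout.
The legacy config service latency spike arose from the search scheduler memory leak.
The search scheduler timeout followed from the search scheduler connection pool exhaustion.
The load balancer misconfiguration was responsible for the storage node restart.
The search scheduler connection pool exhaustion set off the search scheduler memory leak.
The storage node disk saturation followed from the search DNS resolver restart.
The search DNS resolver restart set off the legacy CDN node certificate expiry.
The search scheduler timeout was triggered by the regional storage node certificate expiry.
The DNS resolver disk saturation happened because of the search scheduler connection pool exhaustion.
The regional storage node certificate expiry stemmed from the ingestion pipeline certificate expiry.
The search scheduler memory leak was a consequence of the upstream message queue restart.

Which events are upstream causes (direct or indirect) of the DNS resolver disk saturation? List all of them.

the legacy config service latency spike, the search scheduler connection pool exhaustion, the search scheduler memory leak, the upstream message queue restart

Immediate causes of the DNS resolver disk saturation: the search scheduler connection pool exhaustion, the legacy config service latency spike.
Further upstream: the upstream message queue restart, the search scheduler memory leak.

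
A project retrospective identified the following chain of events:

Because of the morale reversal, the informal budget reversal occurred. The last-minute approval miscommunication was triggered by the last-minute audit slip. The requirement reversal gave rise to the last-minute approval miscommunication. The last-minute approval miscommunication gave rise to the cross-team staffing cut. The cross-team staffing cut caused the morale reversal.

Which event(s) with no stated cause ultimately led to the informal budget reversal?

Tracing upstream from the informal budget reversal: the informal budget reversal ← the morale reversal ← the cross-team staffing cut ← the last-minute approval miscommunication ← the requirement reversal.
A separate upstream branch: the informal budget reversal ← the morale reversal ← the cross-team staffing cut ← the last-minute approval miscommunication ← the last-minute audit slip.
Each of those chain origins has no stated cause.

the last-minute audit slip, the requirement reversal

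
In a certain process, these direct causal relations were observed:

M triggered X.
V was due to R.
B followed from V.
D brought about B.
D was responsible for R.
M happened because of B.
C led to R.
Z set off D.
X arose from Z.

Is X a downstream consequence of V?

There is a causal chain: V → B → M → X.

Yes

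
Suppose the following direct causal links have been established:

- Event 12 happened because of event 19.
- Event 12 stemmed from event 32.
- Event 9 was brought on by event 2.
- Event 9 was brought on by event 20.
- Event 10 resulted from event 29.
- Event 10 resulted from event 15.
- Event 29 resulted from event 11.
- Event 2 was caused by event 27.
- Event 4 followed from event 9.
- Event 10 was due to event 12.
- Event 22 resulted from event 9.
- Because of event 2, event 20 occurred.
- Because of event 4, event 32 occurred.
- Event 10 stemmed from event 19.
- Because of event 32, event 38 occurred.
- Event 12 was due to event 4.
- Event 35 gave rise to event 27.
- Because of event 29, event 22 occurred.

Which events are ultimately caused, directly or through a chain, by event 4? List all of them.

event 10, event 12, event 32, event 38

Direct effects: event 32, event 12.
2 steps out: event 10, event 38.
Not reachable from it: event 35, event 27, event 2, event 20, event 9, event 11, event 29, event 15, event 19, event 22.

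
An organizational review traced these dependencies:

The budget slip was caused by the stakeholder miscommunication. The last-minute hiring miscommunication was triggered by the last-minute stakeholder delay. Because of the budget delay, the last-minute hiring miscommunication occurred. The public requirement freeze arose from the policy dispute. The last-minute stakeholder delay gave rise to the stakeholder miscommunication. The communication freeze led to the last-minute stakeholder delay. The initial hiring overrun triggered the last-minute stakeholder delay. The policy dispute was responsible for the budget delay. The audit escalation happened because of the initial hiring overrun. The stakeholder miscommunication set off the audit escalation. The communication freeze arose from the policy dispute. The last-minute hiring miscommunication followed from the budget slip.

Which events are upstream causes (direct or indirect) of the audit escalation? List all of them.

the communication freeze, the initial hiring overrun, the last-minute stakeholder delay, the policy dispute, the stakeholder miscommunication

Immediate causes of the audit escalation: the initial hiring overrun, the stakeholder miscommunication.
Further upstream: the policy dispute, the communication freeze, the last-minute stakeholder delay.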